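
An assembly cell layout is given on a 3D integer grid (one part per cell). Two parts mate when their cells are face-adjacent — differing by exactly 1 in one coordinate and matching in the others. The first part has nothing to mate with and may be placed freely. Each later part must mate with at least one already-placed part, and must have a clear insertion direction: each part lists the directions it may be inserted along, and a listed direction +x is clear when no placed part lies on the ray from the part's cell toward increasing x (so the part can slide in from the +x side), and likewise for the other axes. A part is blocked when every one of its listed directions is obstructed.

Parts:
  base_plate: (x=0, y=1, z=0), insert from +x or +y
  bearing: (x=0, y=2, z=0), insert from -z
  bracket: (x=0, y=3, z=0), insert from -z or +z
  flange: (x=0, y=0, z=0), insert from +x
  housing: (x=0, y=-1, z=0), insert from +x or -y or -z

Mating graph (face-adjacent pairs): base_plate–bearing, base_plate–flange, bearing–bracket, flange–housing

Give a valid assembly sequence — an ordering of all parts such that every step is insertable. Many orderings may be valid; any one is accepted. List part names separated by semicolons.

base_plate; flange; housing; bearing; bracket

1. base_plate@(0, 1, 0) [+x clear] — {base_plate}
2. flange@(0, 0, 0) [+x clear] — {base_plate, flange}
3. housing@(0, -1, 0) [+x clear] — {base_plate, flange, housing}
4. bearing@(0, 2, 0) [-z clear] — {base_plate, bearing, flange, housing}
5. bracket@(0, 3, 0) [-z clear] — {base_plate, bearing, bracket, flange, housing}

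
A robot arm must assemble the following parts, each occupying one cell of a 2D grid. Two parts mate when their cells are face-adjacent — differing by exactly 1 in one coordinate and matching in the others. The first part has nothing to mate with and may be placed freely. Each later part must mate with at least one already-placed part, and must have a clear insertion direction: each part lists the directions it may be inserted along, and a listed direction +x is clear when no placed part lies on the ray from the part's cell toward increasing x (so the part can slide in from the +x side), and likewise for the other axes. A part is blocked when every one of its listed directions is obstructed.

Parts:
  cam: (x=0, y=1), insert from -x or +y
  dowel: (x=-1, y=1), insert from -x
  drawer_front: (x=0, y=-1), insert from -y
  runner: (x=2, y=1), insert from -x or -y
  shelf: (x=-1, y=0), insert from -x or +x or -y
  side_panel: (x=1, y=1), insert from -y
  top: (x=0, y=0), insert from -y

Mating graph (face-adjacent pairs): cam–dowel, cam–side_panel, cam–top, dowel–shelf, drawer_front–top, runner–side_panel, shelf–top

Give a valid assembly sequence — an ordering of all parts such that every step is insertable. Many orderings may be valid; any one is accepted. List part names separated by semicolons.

dowel; shelf; top; drawer_front; cam; side_panel; runner

1. dowel@(-1, 1) [-x clear] — {dowel}
2. shelf@(-1, 0) [-x clear] — {dowel, shelf}
3. top@(0, 0) [-y clear] — {dowel, shelf, top}
4. drawer_front@(0, -1) [-y clear] — {dowel, drawer_front, shelf, top}
5. cam@(0, 1) [+y clear] — {cam, dowel, drawer_front, shelf, top}
6. side_panel@(1, 1) [-y clear] — {cam, dowel, drawer_front, shelf, side_panel, top}
7. runner@(2, 1) [-y clear] — {cam, dowel, drawer_front, runner, shelf, side_panel, top}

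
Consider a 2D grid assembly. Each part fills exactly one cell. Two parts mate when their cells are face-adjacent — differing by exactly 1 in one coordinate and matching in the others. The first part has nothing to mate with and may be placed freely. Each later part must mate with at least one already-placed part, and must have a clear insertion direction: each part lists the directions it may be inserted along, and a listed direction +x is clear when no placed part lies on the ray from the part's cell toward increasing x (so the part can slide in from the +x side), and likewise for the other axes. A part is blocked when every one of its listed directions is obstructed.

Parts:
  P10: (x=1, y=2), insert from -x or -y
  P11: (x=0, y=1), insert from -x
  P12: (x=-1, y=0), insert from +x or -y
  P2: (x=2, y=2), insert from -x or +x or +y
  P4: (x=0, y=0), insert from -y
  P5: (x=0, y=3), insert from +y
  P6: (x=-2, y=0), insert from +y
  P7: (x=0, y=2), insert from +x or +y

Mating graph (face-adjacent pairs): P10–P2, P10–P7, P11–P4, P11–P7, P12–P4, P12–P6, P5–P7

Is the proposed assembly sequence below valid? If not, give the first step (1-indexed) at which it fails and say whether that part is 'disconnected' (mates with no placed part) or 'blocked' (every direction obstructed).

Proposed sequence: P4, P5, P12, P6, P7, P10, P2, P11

1. P4@(0, 0) [-y clear] — {P4}
2. P5@(0, 3) — no placed neighbour ⇒ disconnected

Invalid at step 2 (disconnected)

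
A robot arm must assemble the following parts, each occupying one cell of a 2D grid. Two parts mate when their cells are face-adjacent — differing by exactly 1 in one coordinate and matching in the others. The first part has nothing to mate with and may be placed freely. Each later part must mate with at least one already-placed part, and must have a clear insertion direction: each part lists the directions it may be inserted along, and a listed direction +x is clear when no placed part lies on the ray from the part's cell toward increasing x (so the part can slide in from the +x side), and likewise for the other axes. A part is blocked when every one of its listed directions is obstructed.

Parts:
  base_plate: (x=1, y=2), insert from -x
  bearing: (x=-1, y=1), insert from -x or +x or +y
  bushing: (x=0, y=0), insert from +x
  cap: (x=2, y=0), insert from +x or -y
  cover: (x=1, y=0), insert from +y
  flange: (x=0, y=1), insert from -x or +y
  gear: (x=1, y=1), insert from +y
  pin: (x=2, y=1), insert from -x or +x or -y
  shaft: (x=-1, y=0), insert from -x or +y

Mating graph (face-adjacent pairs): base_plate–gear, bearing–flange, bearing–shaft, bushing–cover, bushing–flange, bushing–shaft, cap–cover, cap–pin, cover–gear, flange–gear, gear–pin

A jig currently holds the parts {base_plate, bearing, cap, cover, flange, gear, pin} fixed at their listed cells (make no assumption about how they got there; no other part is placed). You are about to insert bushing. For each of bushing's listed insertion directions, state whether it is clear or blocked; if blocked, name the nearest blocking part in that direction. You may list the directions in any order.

+x: blocked by cover

+x: nearest on ray is cover@(1, 0) ⇒ blocked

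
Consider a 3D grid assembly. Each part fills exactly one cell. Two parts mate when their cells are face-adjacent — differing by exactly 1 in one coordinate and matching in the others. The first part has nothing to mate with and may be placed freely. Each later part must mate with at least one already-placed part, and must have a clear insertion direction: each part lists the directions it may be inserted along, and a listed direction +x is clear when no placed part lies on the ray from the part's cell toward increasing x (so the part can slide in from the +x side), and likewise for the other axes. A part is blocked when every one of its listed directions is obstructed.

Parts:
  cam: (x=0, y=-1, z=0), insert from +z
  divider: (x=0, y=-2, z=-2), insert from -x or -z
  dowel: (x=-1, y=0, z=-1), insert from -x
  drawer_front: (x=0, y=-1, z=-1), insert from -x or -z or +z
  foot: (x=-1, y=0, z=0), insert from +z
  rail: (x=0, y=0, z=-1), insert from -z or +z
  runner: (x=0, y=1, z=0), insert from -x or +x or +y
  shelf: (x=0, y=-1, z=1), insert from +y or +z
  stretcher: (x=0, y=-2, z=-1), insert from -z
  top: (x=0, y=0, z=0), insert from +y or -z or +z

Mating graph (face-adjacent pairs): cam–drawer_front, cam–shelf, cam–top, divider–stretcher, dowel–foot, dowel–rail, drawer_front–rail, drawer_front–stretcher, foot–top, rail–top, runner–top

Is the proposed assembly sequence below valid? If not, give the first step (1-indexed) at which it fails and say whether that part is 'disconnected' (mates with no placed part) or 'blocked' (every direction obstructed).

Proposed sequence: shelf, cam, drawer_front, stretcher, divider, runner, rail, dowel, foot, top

Invalid at step 2 (blocked)

1. shelf@(0, -1, 1) [+y clear] — {shelf}
2. cam@(0, -1, 0) — +z all obstructed ⇒ blocked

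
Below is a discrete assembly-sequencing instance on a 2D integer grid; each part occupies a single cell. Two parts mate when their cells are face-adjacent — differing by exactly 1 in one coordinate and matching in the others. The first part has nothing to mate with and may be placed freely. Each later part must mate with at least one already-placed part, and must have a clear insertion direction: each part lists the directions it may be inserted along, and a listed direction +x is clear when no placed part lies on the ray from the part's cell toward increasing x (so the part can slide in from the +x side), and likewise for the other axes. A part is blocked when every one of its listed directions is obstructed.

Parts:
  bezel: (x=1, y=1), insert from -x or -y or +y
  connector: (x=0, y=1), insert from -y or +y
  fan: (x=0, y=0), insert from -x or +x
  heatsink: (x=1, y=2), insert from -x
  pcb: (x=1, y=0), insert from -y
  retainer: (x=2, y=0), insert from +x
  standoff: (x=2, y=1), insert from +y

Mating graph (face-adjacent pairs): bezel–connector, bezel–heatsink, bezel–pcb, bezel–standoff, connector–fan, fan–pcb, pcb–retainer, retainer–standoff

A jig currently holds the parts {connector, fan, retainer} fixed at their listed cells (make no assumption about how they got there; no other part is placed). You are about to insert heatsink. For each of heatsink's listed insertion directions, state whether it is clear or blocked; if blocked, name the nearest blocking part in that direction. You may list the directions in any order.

-x: clear

-x: ray from heatsink(1, 2) has no placed part ⇒ clear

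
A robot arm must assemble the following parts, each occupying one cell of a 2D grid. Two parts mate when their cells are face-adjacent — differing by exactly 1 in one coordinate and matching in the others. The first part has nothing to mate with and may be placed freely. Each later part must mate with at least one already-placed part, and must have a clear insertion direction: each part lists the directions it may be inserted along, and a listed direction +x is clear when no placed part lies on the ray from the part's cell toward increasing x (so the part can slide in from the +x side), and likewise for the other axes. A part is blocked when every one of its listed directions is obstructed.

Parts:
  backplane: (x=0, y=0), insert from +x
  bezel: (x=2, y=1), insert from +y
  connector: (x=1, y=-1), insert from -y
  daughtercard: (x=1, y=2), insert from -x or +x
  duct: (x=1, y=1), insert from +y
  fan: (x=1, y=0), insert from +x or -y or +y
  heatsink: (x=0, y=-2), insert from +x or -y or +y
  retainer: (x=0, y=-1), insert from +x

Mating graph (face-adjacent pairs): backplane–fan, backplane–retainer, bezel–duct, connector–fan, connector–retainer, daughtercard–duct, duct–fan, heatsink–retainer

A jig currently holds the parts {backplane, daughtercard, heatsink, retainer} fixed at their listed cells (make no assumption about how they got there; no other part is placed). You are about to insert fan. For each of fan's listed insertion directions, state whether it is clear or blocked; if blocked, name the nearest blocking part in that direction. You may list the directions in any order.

+x: ray from fan(1, 0) has no placed part ⇒ clear
-y: ray from fan(1, 0) has no placed part ⇒ clear
+y: nearest on ray is daughtercard@(1, 2) ⇒ blocked

+x: clear; +y: blocked by daughtercard; -y: clear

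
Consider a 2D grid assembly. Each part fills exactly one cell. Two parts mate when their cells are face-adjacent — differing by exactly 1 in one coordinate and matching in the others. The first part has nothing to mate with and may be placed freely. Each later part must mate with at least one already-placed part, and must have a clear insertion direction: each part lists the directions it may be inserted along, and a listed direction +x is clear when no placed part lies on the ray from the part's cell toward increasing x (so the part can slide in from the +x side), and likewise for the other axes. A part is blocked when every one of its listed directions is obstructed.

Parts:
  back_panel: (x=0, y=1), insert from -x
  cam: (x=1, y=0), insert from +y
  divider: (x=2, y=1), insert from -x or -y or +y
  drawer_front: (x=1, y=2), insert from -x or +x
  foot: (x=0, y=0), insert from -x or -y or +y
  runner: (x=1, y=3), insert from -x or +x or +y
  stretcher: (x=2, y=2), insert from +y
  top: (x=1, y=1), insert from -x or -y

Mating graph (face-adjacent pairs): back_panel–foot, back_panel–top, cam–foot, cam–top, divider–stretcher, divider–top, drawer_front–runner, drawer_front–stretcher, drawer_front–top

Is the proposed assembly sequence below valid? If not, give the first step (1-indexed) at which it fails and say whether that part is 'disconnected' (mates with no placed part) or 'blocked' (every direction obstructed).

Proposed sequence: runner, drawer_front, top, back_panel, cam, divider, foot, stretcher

1. runner@(1, 3) [-x clear] — {runner}
2. drawer_front@(1, 2) [-x clear] — {drawer_front, runner}
3. top@(1, 1) [-x clear] — {drawer_front, runner, top}
4. back_panel@(0, 1) [-x clear] — {back_panel, drawer_front, runner, top}
5. cam@(1, 0) — +y all obstructed ⇒ blocked

Invalid at step 5 (blocked)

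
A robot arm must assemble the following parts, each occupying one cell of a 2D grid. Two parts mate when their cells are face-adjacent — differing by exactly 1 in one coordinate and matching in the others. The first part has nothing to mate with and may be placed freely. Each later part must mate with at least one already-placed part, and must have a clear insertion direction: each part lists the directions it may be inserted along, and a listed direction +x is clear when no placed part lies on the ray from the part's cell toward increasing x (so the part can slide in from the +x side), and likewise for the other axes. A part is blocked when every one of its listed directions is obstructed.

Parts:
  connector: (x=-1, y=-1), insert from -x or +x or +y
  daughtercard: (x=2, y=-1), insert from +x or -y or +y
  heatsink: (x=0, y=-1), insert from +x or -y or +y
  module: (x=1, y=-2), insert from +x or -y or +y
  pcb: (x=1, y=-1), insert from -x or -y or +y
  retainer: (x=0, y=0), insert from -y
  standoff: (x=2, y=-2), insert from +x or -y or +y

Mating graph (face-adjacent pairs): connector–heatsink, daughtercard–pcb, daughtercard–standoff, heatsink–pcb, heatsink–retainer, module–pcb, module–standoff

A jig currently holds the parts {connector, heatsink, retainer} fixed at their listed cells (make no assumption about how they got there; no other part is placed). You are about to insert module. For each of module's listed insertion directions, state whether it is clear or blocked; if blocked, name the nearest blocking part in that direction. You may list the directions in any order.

+x: clear; +y: clear; -y: clear

+x: ray from module(1, -2) has no placed part ⇒ clear
-y: ray from module(1, -2) has no placed part ⇒ clear
+y: ray from module(1, -2) has no placed part ⇒ clear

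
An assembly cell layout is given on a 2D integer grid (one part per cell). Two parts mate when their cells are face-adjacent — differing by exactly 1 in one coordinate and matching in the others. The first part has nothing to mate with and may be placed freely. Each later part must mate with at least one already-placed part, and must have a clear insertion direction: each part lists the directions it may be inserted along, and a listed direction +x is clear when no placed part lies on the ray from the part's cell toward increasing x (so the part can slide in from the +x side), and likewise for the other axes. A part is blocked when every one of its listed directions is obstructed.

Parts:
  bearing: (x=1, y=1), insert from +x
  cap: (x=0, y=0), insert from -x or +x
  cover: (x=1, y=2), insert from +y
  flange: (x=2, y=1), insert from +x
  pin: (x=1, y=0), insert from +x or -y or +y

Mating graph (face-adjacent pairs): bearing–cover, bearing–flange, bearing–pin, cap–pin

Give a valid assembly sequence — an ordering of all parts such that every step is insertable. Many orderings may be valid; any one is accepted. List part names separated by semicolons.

1. bearing@(1, 1) [+x clear] — {bearing}
2. cover@(1, 2) [+y clear] — {bearing, cover}
3. pin@(1, 0) [+x clear] — {bearing, cover, pin}
4. cap@(0, 0) [-x clear] — {bearing, cap, cover, pin}
5. flange@(2, 1) [+x clear] — {bearing, cap, cover, flange, pin}

bearing; cover; pin; cap; flange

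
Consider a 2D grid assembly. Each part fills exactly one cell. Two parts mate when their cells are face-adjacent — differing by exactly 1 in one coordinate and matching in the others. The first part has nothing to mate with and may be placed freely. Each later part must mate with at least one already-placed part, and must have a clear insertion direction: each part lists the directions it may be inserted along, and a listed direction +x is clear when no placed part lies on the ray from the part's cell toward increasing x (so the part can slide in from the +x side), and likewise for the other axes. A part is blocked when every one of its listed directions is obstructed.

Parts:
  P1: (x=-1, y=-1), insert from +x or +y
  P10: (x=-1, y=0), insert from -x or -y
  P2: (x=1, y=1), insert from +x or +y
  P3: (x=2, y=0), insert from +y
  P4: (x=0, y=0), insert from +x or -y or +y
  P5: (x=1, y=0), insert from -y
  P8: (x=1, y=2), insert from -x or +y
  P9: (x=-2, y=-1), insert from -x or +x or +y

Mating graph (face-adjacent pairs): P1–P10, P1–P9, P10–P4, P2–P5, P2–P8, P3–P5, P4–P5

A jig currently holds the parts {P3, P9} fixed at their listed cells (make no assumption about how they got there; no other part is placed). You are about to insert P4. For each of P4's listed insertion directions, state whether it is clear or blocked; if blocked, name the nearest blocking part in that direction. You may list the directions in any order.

+x: nearest on ray is P3@(2, 0) ⇒ blocked
-y: ray from P4(0, 0) has no placed part ⇒ clear
+y: ray from P4(0, 0) has no placed part ⇒ clear

+x: blocked by P3; +y: clear; -y: clear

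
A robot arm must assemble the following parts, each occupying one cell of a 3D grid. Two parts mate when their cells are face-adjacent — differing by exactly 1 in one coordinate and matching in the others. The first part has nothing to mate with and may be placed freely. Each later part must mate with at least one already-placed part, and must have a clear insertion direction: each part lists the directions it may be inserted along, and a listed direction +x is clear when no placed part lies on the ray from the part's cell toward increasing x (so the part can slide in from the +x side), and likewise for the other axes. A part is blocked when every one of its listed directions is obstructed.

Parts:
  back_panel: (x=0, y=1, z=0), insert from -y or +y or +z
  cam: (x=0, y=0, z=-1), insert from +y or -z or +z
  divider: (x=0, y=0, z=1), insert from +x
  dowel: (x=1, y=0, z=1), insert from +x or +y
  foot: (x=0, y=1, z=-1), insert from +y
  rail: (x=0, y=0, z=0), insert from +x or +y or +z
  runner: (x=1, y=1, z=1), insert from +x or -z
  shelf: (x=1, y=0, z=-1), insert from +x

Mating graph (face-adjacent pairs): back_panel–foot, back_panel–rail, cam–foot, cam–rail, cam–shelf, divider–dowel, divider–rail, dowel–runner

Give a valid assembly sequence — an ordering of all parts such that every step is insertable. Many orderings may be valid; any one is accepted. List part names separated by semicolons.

1. rail@(0, 0, 0) [+x clear] — {rail}
2. back_panel@(0, 1, 0) [+y clear] — {back_panel, rail}
3. foot@(0, 1, -1) [+y clear] — {back_panel, foot, rail}
4. divider@(0, 0, 1) [+x clear] — {back_panel, divider, foot, rail}
5. dowel@(1, 0, 1) [+x clear] — {back_panel, divider, dowel, foot, rail}
6. cam@(0, 0, -1) [-z clear] — {back_panel, cam, divider, dowel, foot, rail}
7. shelf@(1, 0, -1) [+x clear] — {back_panel, cam, divider, dowel, foot, rail, shelf}
8. runner@(1, 1, 1) [+x clear] — {back_panel, cam, divider, dowel, foot, rail, runner, shelf}

rail; back_panel; foot; divider; dowel; cam; shelf; runner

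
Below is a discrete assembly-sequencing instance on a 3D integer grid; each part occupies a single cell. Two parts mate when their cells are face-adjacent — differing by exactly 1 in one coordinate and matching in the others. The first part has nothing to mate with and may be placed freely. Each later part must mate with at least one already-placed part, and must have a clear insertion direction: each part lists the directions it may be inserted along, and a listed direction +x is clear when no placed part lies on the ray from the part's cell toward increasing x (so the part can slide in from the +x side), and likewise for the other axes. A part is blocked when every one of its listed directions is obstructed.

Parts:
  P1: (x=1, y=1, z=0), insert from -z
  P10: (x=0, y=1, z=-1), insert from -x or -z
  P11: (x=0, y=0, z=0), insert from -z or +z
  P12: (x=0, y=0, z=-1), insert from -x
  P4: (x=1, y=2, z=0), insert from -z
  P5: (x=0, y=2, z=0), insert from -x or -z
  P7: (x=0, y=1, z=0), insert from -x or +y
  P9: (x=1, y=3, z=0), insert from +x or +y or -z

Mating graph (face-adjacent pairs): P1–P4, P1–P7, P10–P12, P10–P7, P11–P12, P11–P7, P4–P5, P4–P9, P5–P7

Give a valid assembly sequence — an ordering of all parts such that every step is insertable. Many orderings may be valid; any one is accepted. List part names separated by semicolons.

P12; P11; P7; P5; P1; P10; P4; P9

1. P12@(0, 0, -1) [-x clear] — {P12}
2. P11@(0, 0, 0) [+z clear] — {P11, P12}
3. P7@(0, 1, 0) [-x clear] — {P11, P12, P7}
4. P5@(0, 2, 0) [-x clear] — {P11, P12, P5, P7}
5. P1@(1, 1, 0) [-z clear] — {P1, P11, P12, P5, P7}
6. P10@(0, 1, -1) [-x clear] — {P1, P10, P11, P12, P5, P7}
7. P4@(1, 2, 0) [-z clear] — {P1, P10, P11, P12, P4, P5, P7}
8. P9@(1, 3, 0) [+x clear] — {P1, P10, P11, P12, P4, P5, P7, P9}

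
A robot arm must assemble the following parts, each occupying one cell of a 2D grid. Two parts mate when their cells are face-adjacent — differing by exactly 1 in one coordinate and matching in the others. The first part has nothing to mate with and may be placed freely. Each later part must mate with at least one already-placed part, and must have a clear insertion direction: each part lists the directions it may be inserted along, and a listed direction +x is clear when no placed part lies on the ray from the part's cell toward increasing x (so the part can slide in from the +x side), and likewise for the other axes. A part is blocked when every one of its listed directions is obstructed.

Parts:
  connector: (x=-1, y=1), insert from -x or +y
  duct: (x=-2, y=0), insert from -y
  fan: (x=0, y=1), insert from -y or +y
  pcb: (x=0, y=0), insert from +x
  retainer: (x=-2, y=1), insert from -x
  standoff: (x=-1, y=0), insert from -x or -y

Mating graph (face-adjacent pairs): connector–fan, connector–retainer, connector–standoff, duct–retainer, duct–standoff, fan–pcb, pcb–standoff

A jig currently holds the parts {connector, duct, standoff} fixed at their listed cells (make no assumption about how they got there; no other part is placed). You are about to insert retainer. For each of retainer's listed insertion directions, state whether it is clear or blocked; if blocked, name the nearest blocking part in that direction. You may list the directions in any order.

-x: clear

-x: ray from retainer(-2, 1) has no placed part ⇒ clear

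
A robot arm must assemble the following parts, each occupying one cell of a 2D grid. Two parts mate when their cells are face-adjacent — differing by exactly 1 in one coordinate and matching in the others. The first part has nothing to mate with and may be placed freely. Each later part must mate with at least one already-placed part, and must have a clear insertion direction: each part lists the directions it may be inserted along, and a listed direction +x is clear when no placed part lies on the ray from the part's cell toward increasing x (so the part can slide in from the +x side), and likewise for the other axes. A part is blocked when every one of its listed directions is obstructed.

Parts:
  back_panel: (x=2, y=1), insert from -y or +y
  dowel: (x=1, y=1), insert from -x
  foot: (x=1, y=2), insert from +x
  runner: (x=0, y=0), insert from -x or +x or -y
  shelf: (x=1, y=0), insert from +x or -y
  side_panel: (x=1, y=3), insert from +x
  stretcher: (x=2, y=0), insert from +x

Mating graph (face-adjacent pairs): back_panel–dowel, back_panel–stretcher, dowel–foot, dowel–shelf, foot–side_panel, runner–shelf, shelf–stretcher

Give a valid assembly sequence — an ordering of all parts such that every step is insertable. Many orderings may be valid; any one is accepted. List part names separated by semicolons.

1. runner@(0, 0) [-x clear] — {runner}
2. shelf@(1, 0) [+x clear] — {runner, shelf}
3. stretcher@(2, 0) [+x clear] — {runner, shelf, stretcher}
4. dowel@(1, 1) [-x clear] — {dowel, runner, shelf, stretcher}
5. foot@(1, 2) [+x clear] — {dowel, foot, runner, shelf, stretcher}
6. side_panel@(1, 3) [+x clear] — {dowel, foot, runner, shelf, side_panel, stretcher}
7. back_panel@(2, 1) [+y clear] — {back_panel, dowel, foot, runner, shelf, side_panel, stretcher}

runner; shelf; stretcher; dowel; foot; side_panel; back_panel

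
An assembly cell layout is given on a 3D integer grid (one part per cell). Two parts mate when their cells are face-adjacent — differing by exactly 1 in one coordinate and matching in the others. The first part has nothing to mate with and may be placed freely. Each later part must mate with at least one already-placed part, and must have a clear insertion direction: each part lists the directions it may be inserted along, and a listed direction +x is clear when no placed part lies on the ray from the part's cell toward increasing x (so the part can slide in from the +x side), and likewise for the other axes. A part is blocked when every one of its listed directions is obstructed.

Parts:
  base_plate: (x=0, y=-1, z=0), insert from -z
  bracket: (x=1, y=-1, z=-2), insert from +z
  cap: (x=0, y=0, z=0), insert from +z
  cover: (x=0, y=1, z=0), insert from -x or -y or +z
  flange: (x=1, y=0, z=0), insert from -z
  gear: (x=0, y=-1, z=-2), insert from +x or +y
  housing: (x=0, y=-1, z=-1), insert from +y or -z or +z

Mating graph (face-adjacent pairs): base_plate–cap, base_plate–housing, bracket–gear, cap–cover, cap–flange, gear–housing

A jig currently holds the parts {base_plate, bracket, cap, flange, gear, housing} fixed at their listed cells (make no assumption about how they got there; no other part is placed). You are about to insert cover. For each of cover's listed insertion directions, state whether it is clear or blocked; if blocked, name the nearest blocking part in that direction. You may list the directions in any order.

-x: ray from cover(0, 1, 0) has no placed part ⇒ clear
-y: nearest on ray is cap@(0, 0, 0) ⇒ blocked
+z: ray from cover(0, 1, 0) has no placed part ⇒ clear

+z: clear; -x: clear; -y: blocked by cap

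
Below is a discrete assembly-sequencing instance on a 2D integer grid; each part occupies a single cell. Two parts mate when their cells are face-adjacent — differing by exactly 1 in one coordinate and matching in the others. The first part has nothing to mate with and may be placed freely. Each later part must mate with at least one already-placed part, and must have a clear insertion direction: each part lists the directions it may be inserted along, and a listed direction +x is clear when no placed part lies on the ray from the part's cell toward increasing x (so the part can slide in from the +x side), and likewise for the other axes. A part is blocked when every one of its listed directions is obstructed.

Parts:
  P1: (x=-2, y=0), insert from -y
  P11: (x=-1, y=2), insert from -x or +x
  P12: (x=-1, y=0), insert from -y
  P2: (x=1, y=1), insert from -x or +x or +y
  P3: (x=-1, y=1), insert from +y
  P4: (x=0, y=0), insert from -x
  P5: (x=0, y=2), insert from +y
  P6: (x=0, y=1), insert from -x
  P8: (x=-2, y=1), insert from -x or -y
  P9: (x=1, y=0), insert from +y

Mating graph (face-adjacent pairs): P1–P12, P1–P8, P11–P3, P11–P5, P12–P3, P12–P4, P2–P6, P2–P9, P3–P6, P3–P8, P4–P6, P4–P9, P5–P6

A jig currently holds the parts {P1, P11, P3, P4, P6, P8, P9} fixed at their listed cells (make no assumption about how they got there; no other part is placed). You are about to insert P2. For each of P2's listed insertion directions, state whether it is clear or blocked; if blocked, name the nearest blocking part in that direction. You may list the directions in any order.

-x: nearest on ray is P6@(0, 1) ⇒ blocked
+x: ray from P2(1, 1) has no placed part ⇒ clear
+y: ray from P2(1, 1) has no placed part ⇒ clear

+x: clear; +y: clear; -x: blocked by P6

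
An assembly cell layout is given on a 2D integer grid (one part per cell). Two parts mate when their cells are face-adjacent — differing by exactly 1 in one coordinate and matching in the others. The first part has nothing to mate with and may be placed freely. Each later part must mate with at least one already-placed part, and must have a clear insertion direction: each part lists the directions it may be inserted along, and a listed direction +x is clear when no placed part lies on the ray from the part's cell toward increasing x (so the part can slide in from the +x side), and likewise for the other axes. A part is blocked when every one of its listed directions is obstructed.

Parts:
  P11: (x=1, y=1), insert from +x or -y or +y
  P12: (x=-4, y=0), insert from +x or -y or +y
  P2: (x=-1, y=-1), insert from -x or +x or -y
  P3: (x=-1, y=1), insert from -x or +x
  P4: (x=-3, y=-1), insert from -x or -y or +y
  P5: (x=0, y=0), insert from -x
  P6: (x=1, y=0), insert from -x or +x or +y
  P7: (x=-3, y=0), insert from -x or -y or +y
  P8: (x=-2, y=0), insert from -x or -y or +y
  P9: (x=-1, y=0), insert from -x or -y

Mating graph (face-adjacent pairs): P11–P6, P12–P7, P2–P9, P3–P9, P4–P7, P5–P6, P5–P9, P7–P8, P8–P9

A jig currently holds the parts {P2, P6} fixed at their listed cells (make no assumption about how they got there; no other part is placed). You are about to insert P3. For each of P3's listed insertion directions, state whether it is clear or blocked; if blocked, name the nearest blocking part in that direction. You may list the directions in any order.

-x: ray from P3(-1, 1) has no placed part ⇒ clear
+x: ray from P3(-1, 1) has no placed part ⇒ clear

+x: clear; -x: clear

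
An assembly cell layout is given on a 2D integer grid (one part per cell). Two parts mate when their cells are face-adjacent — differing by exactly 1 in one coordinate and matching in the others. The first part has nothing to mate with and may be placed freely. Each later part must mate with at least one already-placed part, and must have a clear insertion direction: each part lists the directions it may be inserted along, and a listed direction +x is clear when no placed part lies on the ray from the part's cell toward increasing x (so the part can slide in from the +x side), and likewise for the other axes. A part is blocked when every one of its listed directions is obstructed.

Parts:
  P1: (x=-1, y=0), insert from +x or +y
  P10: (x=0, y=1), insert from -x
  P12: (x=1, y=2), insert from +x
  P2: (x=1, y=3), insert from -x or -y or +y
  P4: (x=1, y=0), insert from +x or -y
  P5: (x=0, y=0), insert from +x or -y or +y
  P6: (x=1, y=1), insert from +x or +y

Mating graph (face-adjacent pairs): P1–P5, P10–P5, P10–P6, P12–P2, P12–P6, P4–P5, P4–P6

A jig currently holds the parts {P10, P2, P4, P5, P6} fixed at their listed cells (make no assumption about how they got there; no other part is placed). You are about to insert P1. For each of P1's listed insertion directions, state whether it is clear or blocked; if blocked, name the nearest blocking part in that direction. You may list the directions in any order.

+x: blocked by P5; +y: clear

+x: nearest on ray is P5@(0, 0) ⇒ blocked
+y: ray from P1(-1, 0) has no placed part ⇒ clear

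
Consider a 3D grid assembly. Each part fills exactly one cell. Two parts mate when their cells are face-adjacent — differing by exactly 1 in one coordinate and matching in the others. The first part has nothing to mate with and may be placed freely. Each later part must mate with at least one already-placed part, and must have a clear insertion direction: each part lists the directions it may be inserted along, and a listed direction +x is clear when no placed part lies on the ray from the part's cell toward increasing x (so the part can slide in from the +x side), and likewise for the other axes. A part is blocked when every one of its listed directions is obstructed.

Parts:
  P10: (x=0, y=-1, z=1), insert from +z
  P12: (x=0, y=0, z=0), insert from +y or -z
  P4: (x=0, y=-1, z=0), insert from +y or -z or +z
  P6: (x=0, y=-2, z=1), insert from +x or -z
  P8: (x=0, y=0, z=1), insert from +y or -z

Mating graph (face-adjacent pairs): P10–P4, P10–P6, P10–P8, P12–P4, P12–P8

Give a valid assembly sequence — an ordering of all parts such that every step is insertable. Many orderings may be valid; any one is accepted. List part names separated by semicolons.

1. P8@(0, 0, 1) [+y clear] — {P8}
2. P12@(0, 0, 0) [+y clear] — {P12, P8}
3. P10@(0, -1, 1) [+z clear] — {P10, P12, P8}
4. P4@(0, -1, 0) [-z clear] — {P10, P12, P4, P8}
5. P6@(0, -2, 1) [+x clear] — {P10, P12, P4, P6, P8}

P8; P12; P10; P4; P6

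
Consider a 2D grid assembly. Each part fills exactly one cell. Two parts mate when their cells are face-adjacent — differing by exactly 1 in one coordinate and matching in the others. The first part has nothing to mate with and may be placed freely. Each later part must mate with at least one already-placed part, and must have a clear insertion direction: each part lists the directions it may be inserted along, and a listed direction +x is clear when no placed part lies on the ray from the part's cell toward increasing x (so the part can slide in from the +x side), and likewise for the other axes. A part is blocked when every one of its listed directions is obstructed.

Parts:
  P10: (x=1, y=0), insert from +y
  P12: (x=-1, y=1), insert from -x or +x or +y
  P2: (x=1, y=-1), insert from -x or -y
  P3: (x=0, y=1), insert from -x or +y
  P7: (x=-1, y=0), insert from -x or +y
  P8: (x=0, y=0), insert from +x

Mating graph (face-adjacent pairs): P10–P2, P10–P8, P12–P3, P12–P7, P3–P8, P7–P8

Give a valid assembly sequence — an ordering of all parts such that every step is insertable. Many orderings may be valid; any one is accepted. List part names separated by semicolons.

P7; P8; P10; P2; P3; P12

1. P7@(-1, 0) [-x clear] — {P7}
2. P8@(0, 0) [+x clear] — {P7, P8}
3. P10@(1, 0) [+y clear] — {P10, P7, P8}
4. P2@(1, -1) [-x clear] — {P10, P2, P7, P8}
5. P3@(0, 1) [-x clear] — {P10, P2, P3, P7, P8}
6. P12@(-1, 1) [-x clear] — {P10, P12, P2, P3, P7, P8}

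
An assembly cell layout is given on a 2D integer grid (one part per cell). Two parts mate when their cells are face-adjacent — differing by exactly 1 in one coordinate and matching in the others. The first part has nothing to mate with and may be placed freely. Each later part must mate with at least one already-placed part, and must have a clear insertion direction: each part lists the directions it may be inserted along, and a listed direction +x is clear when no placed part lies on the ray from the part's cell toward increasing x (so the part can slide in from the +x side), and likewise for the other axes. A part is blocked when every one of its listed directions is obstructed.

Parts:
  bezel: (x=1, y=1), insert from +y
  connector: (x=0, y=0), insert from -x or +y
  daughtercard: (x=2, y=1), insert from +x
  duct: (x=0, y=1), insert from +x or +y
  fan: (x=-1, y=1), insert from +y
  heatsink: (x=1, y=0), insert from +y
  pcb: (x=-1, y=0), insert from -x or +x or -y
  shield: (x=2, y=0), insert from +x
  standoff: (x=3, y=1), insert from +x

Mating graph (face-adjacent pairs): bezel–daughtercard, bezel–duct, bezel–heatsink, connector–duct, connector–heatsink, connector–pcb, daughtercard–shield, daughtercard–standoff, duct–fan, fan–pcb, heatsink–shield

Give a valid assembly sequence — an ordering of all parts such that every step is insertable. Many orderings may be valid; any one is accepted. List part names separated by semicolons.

fan; pcb; connector; heatsink; bezel; duct; shield; daughtercard; standoff

1. fan@(-1, 1) [+y clear] — {fan}
2. pcb@(-1, 0) [-x clear] — {fan, pcb}
3. connector@(0, 0) [+y clear] — {connector, fan, pcb}
4. heatsink@(1, 0) [+y clear] — {connector, fan, heatsink, pcb}
5. bezel@(1, 1) [+y clear] — {bezel, connector, fan, heatsink, pcb}
6. duct@(0, 1) [+y clear] — {bezel, connector, duct, fan, heatsink, pcb}
7. shield@(2, 0) [+x clear] — {bezel, connector, duct, fan, heatsink, pcb, shield}
8. daughtercard@(2, 1) [+x clear] — {bezel, connector, daughtercard, duct, fan, heatsink, pcb, shield}
9. standoff@(3, 1) [+x clear] — {bezel, connector, daughtercard, duct, fan, heatsink, pcb, shield, standoff}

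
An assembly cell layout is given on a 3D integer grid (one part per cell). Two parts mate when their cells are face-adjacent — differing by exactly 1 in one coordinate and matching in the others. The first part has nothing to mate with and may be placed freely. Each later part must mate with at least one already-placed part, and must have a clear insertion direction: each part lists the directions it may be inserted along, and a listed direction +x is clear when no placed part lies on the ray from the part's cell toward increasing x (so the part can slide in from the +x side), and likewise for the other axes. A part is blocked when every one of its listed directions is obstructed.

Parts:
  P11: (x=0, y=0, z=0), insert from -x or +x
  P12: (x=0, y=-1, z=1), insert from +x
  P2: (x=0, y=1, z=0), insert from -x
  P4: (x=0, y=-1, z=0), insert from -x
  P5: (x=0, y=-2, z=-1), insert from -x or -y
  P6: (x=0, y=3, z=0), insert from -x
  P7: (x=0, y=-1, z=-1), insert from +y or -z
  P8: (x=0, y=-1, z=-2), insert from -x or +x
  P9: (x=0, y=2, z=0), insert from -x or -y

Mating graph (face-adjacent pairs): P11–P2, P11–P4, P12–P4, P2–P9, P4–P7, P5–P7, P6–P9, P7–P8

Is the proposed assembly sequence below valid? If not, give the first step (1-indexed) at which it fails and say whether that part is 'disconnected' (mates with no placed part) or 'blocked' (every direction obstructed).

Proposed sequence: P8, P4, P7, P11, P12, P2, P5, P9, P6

Invalid at step 2 (disconnected)

1. P8@(0, -1, -2) [-x clear] — {P8}
2. P4@(0, -1, 0) — no placed neighbour ⇒ disconnected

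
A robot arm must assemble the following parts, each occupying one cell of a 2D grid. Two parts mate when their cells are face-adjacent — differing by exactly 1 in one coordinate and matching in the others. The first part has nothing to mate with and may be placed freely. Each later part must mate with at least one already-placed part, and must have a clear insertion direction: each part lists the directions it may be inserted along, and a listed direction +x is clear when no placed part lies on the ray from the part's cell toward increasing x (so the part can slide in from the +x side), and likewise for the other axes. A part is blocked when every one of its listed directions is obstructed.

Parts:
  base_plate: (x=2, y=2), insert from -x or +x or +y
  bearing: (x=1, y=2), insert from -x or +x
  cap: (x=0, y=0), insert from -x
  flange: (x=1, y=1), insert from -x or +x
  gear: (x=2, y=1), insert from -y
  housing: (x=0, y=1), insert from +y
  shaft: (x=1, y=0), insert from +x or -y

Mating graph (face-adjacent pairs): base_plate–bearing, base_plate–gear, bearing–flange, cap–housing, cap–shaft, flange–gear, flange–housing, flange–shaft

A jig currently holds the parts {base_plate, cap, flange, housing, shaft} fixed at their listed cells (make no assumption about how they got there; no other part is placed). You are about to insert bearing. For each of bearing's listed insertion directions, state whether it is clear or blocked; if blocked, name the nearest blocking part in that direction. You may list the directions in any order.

+x: blocked by base_plate; -x: clear

-x: ray from bearing(1, 2) has no placed part ⇒ clear
+x: nearest on ray is base_plate@(2, 2) ⇒ blocked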